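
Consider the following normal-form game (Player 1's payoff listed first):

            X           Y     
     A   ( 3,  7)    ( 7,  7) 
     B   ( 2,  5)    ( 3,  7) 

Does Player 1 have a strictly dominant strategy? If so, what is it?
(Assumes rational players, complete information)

Yes, Player 1's strictly dominant strategy is A

Work:
A strategy strictly dominates another if it gives a strictly higher payoff against every opponent action. Compare each pair of P1's strategies column-by-column:
  A vs B: [3 vs 2, 7 vs 3] → A strictly dominates B
  B vs A: [2 vs 3, 3 vs 7] → B does not strictly dominate A (column X: 2 ≤ 3)
A strictly dominates every other strategy → strictly dominant.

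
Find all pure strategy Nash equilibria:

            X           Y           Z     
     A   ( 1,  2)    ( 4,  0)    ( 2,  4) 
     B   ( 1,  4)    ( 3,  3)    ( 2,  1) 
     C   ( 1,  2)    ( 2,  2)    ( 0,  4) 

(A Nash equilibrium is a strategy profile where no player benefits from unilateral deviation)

Nash equilibrium: (A, Z), (B, X)

Work:
Best responses:
  P1 vs X: payoffs [1, 1, 1] → best response A/B/C (payoff 1)
  P1 vs Y: payoffs [4, 3, 2] → best response A (payoff 4)
  P1 vs Z: payoffs [2, 2, 0] → best response A/B (payoff 2)
  P2 vs A: payoffs [2, 0, 4] → best response Z (payoff 4)
  P2 vs B: payoffs [4, 3, 1] → best response X (payoff 4)
  P2 vs C: payoffs [2, 2, 4] → best response Z (payoff 4)
Mutual best responses: (A,Z), (B,X) → Nash equilibria.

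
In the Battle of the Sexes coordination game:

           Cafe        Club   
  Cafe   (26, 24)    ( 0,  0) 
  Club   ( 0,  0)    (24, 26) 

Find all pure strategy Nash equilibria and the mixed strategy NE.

Pure NE: (Cafe, Cafe) and (Club, Club); Mixed NE: p = 0.52, q = 0.48

Work:
Check pure NE:
(Cafe, Cafe): (26, 24) - no unilateral deviation beneficial
(Club, Club): (24, 26) - no unilateral deviation beneficial
Mixed NE: P1 plays Cafe with p = 0.52, P2 plays Cafe with q = 0.48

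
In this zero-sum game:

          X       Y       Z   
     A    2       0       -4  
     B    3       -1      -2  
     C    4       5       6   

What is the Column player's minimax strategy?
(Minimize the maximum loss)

Column should play X, value = 4

Work:
Column player minimizes Row's maximum payoff:
Column X: max payoff to Row = 4
Column Y: max payoff to Row = 5
Column Z: max payoff to Row = 6
Minimum is 4, achieved by column X.
Minimax strategy: X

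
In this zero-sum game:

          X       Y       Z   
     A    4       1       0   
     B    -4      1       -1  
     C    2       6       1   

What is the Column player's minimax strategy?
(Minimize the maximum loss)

Column should play Z, value = 1

Work:
Column player minimizes Row's maximum payoff:
Column X: max payoff to Row = 4
Column Y: max payoff to Row = 6
Column Z: max payoff to Row = 1
Minimum is 1, achieved by column Z.
Minimax strategy: Z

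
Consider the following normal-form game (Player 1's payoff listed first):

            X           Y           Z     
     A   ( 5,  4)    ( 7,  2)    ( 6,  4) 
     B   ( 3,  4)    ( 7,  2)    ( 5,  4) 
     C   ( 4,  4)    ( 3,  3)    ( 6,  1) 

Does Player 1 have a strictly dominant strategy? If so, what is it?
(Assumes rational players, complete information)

No strictly dominant strategy exists for Player 1

Work:
A strategy strictly dominates another if it gives a strictly higher payoff against every opponent action. Compare each pair of P1's strategies column-by-column:
  A vs B: [5 vs 3, 7 vs 7, 6 vs 5] → A does not strictly dominate B (column Y: 7 ≤ 7)
  A vs C: [5 vs 4, 7 vs 3, 6 vs 6] → A does not strictly dominate C (column Z: 6 ≤ 6)
  B vs A: [3 vs 5, 7 vs 7, 5 vs 6] → B does not strictly dominate A (column X: 3 ≤ 5)
  B vs C: [3 vs 4, 7 vs 3, 5 vs 6] → B does not strictly dominate C (column X: 3 ≤ 4)
  C vs A: [4 vs 5, 3 vs 7, 6 vs 6] → C does not strictly dominate A (column X: 4 ≤ 5)
  C vs B: [4 vs 3, 3 vs 7, 6 vs 5] → C does not strictly dominate B (column Y: 3 ≤ 7)
No single strategy strictly dominates all others → no strictly dominant strategy.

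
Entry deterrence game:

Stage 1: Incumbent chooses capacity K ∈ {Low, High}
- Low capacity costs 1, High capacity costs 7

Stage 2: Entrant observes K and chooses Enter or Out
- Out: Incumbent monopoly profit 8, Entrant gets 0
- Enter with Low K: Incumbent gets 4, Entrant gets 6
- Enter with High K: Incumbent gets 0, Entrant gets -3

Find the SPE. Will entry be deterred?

SPE: (Low, Enter|Low, Out|High); Entry not deterred. Incumbent net profit = 3, Entrant gets 6

Work:
After Low K: Entrant enters (6 > 0)
After High K: Entrant stays out (-3 < 0)
Incumbent: Low → 4−1=3, High → 8−7=1
Incumbent chooses Low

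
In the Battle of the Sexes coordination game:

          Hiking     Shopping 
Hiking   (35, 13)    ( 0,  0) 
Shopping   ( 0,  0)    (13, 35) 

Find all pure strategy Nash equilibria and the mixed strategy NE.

Pure NE: (Hiking, Hiking) and (Shopping, Shopping); Mixed NE: p = 0.7292, q = 0.2708

Work:
Check pure NE:
(Hiking, Hiking): (35, 13) - no unilateral deviation beneficial
(Shopping, Shopping): (13, 35) - no unilateral deviation beneficial
Mixed NE: P1 plays Hiking with p = 0.7292, P2 plays Hiking with q = 0.2708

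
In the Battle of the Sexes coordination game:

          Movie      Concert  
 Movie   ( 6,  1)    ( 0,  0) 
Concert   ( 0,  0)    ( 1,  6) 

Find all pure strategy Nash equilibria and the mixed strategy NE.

Pure NE: (Movie, Movie) and (Concert, Concert); Mixed NE: p = 0.8571, q = 0.1429

Work:
Check pure NE:
(Movie, Movie): (6, 1) - no unilateral deviation beneficial
(Concert, Concert): (1, 6) - no unilateral deviation beneficial
Mixed NE: P1 plays Movie with p = 0.8571, P2 plays Movie with q = 0.1429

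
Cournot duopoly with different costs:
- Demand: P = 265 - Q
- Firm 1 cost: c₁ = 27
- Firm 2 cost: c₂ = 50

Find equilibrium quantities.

q₁* = 87.0, q₂* = 64.0

Work:
Reaction: q₁ = (265 - 27 - q₂)/2
Reaction: q₂ = (265 - 50 - q₁)/2
Solve simultaneously:
q₁* = (265 - 2×27 + 50)/3 = 87.0
q₂* = (265 - 2×50 + 27)/3 = 64.0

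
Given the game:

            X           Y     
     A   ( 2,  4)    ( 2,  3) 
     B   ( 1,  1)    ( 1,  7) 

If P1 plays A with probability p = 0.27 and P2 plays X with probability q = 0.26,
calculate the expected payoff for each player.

E[P1] = 1.27, E[P2] = 4.8514

Work:
E[P1] = p·q·π₁(A,X) + p·(1-q)·π₁(A,Y) + (1-p)·q·π₁(B,X) + (1-p)·(1-q)·π₁(B,Y)
= 0.27·0.26·2 + 0.27·0.74·2 + 0.73·0.26·1 + 0.73·0.74·1
= 1.27

E[P2] = 4.8514 (similar calculation)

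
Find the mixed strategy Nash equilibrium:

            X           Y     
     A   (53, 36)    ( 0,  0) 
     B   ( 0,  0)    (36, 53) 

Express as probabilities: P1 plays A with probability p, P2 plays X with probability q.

p = 0.5955, q = 0.4045

Work:
Find probabilities that make opponent indifferent:
P2 chooses q to make P1 indifferent between A and B
P1 chooses p to make P2 indifferent between X and Y
Mixed NE: P1 plays (A: 0.5955, B: 0.4045), P2 plays (X: 0.4045, Y: 0.5955)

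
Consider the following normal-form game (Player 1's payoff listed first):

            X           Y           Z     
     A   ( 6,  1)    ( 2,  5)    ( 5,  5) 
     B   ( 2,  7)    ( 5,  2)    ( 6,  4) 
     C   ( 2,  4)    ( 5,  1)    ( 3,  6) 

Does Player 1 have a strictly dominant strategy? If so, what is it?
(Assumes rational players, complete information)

No strictly dominant strategy exists for Player 1

Work:
A strategy strictly dominates another if it gives a strictly higher payoff against every opponent action. Compare each pair of P1's strategies column-by-column:
  A vs B: [6 vs 2, 2 vs 5, 5 vs 6] → A does not strictly dominate B (column Y: 2 ≤ 5)
  A vs C: [6 vs 2, 2 vs 5, 5 vs 3] → A does not strictly dominate C (column Y: 2 ≤ 5)
  B vs A: [2 vs 6, 5 vs 2, 6 vs 5] → B does not strictly dominate A (column X: 2 ≤ 6)
  B vs C: [2 vs 2, 5 vs 5, 6 vs 3] → B does not strictly dominate C (column X: 2 ≤ 2)
  C vs A: [2 vs 6, 5 vs 2, 3 vs 5] → C does not strictly dominate A (column X: 2 ≤ 6)
  C vs B: [2 vs 2, 5 vs 5, 3 vs 6] → C does not strictly dominate B (column X: 2 ≤ 2)
No single strategy strictly dominates all others → no strictly dominant strategy.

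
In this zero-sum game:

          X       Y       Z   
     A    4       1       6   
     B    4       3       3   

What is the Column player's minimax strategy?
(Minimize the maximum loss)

Column should play Y, value = 3

Work:
Column player minimizes Row's maximum payoff:
Column X: max payoff to Row = 4
Column Y: max payoff to Row = 3
Column Z: max payoff to Row = 6
Minimum is 3, achieved by column Y.
Minimax strategy: Y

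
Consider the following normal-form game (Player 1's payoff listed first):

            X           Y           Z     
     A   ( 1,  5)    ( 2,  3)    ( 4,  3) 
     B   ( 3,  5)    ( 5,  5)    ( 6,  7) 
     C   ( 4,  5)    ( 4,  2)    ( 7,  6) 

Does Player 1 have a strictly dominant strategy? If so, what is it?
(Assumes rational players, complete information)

No strictly dominant strategy exists for Player 1

Work:
A strategy strictly dominates another if it gives a strictly higher payoff against every opponent action. Compare each pair of P1's strategies column-by-column:
  A vs B: [1 vs 3, 2 vs 5, 4 vs 6] → A does not strictly dominate B (column X: 1 ≤ 3)
  A vs C: [1 vs 4, 2 vs 4, 4 vs 7] → A does not strictly dominate C (column X: 1 ≤ 4)
  B vs A: [3 vs 1, 5 vs 2, 6 vs 4] → B strictly dominates A
  B vs C: [3 vs 4, 5 vs 4, 6 vs 7] → B does not strictly dominate C (column X: 3 ≤ 4)
  C vs A: [4 vs 1, 4 vs 2, 7 vs 4] → C strictly dominates A
  C vs B: [4 vs 3, 4 vs 5, 7 vs 6] → C does not strictly dominate B (column Y: 4 ≤ 5)
No single strategy strictly dominates all others → no strictly dominant strategy.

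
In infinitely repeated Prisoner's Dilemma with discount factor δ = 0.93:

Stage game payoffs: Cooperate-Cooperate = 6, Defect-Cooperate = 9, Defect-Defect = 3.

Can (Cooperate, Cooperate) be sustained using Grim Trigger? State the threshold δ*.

δ* = 0.5; since δ = 0.93 ≥ 0.5, cooperation can be sustained

Work:
For Grim Trigger:
Cooperate forever: 6/(1-δ)
Defect then punished: 9 + 3·δ/(1-δ)
Need: 6/(1-δ) ≥ 9 + 3·δ/(1-δ)
Solving: δ ≥ (T-R)/(T-P) = (9-6)/(9-3) = 0.5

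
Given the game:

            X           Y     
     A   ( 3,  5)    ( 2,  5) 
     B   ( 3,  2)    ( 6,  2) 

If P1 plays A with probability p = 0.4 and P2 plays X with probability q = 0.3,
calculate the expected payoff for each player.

E[P1] = 3.98, E[P2] = 3.2

Work:
E[P1] = p·q·π₁(A,X) + p·(1-q)·π₁(A,Y) + (1-p)·q·π₁(B,X) + (1-p)·(1-q)·π₁(B,Y)
= 0.4·0.3·3 + 0.4·0.7·2 + 0.6·0.3·3 + 0.6·0.7·6
= 3.98

E[P2] = 3.2 (similar calculation)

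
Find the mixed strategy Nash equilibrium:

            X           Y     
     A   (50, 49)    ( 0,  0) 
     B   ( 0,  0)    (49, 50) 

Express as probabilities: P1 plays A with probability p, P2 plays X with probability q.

p = 0.5051, q = 0.4949

Work:
Find probabilities that make opponent indifferent:
P2 chooses q to make P1 indifferent between A and B
P1 chooses p to make P2 indifferent between X and Y
Mixed NE: P1 plays (A: 0.5051, B: 0.4949), P2 plays (X: 0.4949, Y: 0.5051)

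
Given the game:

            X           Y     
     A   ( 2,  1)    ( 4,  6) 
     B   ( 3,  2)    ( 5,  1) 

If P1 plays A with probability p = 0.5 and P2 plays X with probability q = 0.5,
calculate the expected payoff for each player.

E[P1] = 3.5, E[P2] = 2.5

Work:
E[P1] = p·q·π₁(A,X) + p·(1-q)·π₁(A,Y) + (1-p)·q·π₁(B,X) + (1-p)·(1-q)·π₁(B,Y)
= 0.5·0.5·2 + 0.5·0.5·4 + 0.5·0.5·3 + 0.5·0.5·5
= 3.5

E[P2] = 2.5 (similar calculation)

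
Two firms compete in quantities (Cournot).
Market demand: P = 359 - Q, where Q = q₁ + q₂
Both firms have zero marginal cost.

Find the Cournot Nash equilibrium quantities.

q₁* = q₂* = 119.67; P* = 119.67

Work:
Profit: π_i = P·q_i = (a - q_i - q_j)·q_i
FOC: ∂π_i/∂q_i = a - 2q_i - q_j = 0
Reaction function: q_i = (359 - q_j)/2
Symmetry: q* = 359/3 = 119.67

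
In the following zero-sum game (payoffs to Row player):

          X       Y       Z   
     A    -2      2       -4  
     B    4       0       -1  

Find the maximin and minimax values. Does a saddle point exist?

Maximin = -1, Minimax = -1, Saddle: True

Work:
Row minimums: [-4, -1] → maximin = -1
Column maximums: [4, 2, -1] → minimax = -1
Saddle point exists! Game value = -1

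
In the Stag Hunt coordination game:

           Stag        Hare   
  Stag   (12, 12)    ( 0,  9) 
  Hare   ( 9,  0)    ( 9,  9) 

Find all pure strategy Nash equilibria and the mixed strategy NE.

Pure NE: (Stag, Stag) and (Hare, Hare); Mixed NE: p = 0.75, q = 0.75

Work:
Check pure NE:
(Stag, Stag): (12, 12) - no unilateral deviation beneficial
(Hare, Hare): (9, 9) - no unilateral deviation beneficial
Mixed NE: P1 plays Stag with p = 0.75, P2 plays Stag with q = 0.75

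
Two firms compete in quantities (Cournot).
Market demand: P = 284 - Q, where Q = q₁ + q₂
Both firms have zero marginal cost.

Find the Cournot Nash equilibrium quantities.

q₁* = q₂* = 94.67; P* = 94.67

Work:
Profit: π_i = P·q_i = (a - q_i - q_j)·q_i
FOC: ∂π_i/∂q_i = a - 2q_i - q_j = 0
Reaction function: q_i = (284 - q_j)/2
Symmetry: q* = 284/3 = 94.67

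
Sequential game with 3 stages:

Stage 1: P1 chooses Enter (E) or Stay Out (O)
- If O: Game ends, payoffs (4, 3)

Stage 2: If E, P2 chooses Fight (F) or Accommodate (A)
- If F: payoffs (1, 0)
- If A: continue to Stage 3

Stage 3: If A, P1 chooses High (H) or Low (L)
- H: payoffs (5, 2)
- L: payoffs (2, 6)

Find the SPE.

SPE: (E, A, H); Outcome (5, 2)

Work:
Stage 3: P1 chooses H (5 vs 2)
Stage 2: P2: F->0, A->2 (anticipating H). Choose A
Stage 1: P1: O->4, E->5 (anticipating A, H). Choose E
SPE path: E -> A -> H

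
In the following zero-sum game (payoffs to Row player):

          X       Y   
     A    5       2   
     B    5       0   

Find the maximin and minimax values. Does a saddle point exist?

Maximin = 2, Minimax = 2, Saddle: True

Work:
Row minimums: [2, 0] → maximin = 2
Column maximums: [5, 2] → minimax = 2
Saddle point exists! Game value = 2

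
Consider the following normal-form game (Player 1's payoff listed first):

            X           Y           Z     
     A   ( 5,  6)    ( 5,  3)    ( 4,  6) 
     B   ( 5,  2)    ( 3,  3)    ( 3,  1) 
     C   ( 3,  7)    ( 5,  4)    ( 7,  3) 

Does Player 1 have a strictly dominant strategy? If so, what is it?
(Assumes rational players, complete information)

No strictly dominant strategy exists for Player 1

Work:
A strategy strictly dominates another if it gives a strictly higher payoff against every opponent action. Compare each pair of P1's strategies column-by-column:
  A vs B: [5 vs 5, 5 vs 3, 4 vs 3] → A does not strictly dominate B (column X: 5 ≤ 5)
  A vs C: [5 vs 3, 5 vs 5, 4 vs 7] → A does not strictly dominate C (column Y: 5 ≤ 5)
  B vs A: [5 vs 5, 3 vs 5, 3 vs 4] → B does not strictly dominate A (column X: 5 ≤ 5)
  B vs C: [5 vs 3, 3 vs 5, 3 vs 7] → B does not strictly dominate C (column Y: 3 ≤ 5)
  C vs A: [3 vs 5, 5 vs 5, 7 vs 4] → C does not strictly dominate A (column X: 3 ≤ 5)
  C vs B: [3 vs 5, 5 vs 3, 7 vs 3] → C does not strictly dominate B (column X: 3 ≤ 5)
No single strategy strictly dominates all others → no strictly dominant strategy.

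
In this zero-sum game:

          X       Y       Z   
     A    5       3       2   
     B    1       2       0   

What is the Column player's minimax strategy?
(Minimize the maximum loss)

Column should play Z, value = 2

Work:
Column player minimizes Row's maximum payoff:
Column X: max payoff to Row = 5
Column Y: max payoff to Row = 3
Column Z: max payoff to Row = 2
Minimum is 2, achieved by column Z.
Minimax strategy: Z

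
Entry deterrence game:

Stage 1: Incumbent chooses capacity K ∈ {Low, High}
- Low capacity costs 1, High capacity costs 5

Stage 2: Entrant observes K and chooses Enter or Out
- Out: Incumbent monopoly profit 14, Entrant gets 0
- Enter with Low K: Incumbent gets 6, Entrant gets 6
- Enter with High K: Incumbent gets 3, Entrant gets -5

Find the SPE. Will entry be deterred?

SPE: (High, Enter|Low, Out|High); Entry deterred. Incumbent net profit = 9

Work:
After Low K: Entrant enters (6 > 0)
After High K: Entrant stays out (-5 < 0)
Incumbent: Low → 6−1=5, High → 14−5=9
Incumbent chooses High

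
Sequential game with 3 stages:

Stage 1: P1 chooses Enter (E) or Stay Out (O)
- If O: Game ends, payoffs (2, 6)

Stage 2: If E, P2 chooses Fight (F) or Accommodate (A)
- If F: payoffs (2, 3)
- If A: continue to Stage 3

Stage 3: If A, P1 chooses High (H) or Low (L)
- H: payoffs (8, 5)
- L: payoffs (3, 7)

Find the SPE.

SPE: (E, A, H); Outcome (8, 5)

Work:
Stage 3: P1 chooses H (8 vs 3)
Stage 2: P2: F->3, A->5 (anticipating H). Choose A
Stage 1: P1: O->2, E->8 (anticipating A, H). Choose E
SPE path: E -> A -> H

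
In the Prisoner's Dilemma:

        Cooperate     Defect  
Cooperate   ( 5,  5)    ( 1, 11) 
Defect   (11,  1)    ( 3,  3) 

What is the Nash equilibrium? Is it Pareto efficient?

(Defect, Defect) is NE; not Pareto efficient

Work:
Defect dominates Cooperate for both players:
If P2 cooperates: Defect (11) > Cooperate (5)
If P2 defects: Defect (3) > Cooperate (1)
NE: (Defect, Defect) with payoff (3, 3)
But (Cooperate, Cooperate) = (5, 5) Pareto dominates (3, 3)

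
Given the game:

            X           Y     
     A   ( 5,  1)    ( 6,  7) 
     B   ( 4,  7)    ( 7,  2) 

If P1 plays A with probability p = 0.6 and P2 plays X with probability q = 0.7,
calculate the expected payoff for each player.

E[P1] = 5.14, E[P2] = 3.88

Work:
E[P1] = p·q·π₁(A,X) + p·(1-q)·π₁(A,Y) + (1-p)·q·π₁(B,X) + (1-p)·(1-q)·π₁(B,Y)
= 0.6·0.7·5 + 0.6·0.3·6 + 0.4·0.7·4 + 0.4·0.3·7
= 5.14

E[P2] = 3.88 (similar calculation)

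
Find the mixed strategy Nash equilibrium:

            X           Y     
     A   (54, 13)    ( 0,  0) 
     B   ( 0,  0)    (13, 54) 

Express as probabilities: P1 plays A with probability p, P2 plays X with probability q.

p = 0.806, q = 0.194

Work:
Find probabilities that make opponent indifferent:
P2 chooses q to make P1 indifferent between A and B
P1 chooses p to make P2 indifferent between X and Y
Mixed NE: P1 plays (A: 0.806, B: 0.194), P2 plays (X: 0.194, Y: 0.806)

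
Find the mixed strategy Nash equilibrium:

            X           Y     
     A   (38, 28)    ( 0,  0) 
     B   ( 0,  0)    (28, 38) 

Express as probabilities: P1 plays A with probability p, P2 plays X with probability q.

p = 0.5758, q = 0.4242

Work:
Find probabilities that make opponent indifferent:
P2 chooses q to make P1 indifferent between A and B
P1 chooses p to make P2 indifferent between X and Y
Mixed NE: P1 plays (A: 0.5758, B: 0.4242), P2 plays (X: 0.4242, Y: 0.5758)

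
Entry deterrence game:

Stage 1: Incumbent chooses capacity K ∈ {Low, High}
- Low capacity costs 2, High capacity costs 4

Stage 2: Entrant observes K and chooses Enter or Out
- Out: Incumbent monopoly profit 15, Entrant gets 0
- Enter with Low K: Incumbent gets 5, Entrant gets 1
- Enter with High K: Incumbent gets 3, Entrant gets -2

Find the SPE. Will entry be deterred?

SPE: (High, Enter|Low, Out|High); Entry deterred. Incumbent net profit = 11

Work:
After Low K: Entrant enters (1 > 0)
After High K: Entrant stays out (-2 < 0)
Incumbent: Low → 5−2=3, High → 15−4=11
Incumbent chooses High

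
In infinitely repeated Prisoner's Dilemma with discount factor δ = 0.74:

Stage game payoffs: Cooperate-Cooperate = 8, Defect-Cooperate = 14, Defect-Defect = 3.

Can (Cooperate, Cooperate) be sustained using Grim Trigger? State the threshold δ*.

δ* = 0.5455; since δ = 0.74 ≥ 0.5455, cooperation can be sustained

Work:
For Grim Trigger:
Cooperate forever: 8/(1-δ)
Defect then punished: 14 + 3·δ/(1-δ)
Need: 8/(1-δ) ≥ 14 + 3·δ/(1-δ)
Solving: δ ≥ (T-R)/(T-P) = (14-8)/(14-3) = 0.5455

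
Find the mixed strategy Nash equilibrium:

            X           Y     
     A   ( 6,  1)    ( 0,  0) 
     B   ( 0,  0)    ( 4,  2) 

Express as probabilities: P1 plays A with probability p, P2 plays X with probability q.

p = 0.6667, q = 0.4

Work:
Find probabilities that make opponent indifferent:
P2 chooses q to make P1 indifferent between A and B
P1 chooses p to make P2 indifferent between X and Y
Mixed NE: P1 plays (A: 0.6667, B: 0.3333), P2 plays (X: 0.4, Y: 0.6)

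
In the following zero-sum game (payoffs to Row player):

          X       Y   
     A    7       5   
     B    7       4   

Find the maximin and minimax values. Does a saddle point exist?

Maximin = 5, Minimax = 5, Saddle: True

Work:
Row minimums: [5, 4] → maximin = 5
Column maximums: [7, 5] → minimax = 5
Saddle point exists! Game value = 5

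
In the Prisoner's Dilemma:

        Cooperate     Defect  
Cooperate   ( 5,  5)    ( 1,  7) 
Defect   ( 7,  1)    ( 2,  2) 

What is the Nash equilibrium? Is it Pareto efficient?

(Defect, Defect) is NE; not Pareto efficient

Work:
Defect dominates Cooperate for both players:
If P2 cooperates: Defect (7) > Cooperate (5)
If P2 defects: Defect (2) > Cooperate (1)
NE: (Defect, Defect) with payoff (2, 2)
But (Cooperate, Cooperate) = (5, 5) Pareto dominates (2, 2)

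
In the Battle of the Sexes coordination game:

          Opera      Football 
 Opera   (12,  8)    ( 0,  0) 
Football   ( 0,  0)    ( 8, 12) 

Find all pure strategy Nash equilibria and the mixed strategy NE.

Pure NE: (Opera, Opera) and (Football, Football); Mixed NE: p = 0.6, q = 0.4

Work:
Check pure NE:
(Opera, Opera): (12, 8) - no unilateral deviation beneficial
(Football, Football): (8, 12) - no unilateral deviation beneficial
Mixed NE: P1 plays Opera with p = 0.6, P2 plays Opera with q = 0.4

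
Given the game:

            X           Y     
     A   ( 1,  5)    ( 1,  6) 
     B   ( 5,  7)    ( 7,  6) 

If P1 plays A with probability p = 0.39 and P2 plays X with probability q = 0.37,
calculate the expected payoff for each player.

E[P1] = 4.2086, E[P2] = 6.0814

Work:
E[P1] = p·q·π₁(A,X) + p·(1-q)·π₁(A,Y) + (1-p)·q·π₁(B,X) + (1-p)·(1-q)·π₁(B,Y)
= 0.39·0.37·1 + 0.39·0.63·1 + 0.61·0.37·5 + 0.61·0.63·7
= 4.2086

E[P2] = 6.0814 (similar calculation)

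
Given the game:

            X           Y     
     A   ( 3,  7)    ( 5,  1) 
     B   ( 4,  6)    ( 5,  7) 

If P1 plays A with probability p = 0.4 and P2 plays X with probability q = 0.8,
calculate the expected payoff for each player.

E[P1] = 3.88, E[P2] = 6.04

Work:
E[P1] = p·q·π₁(A,X) + p·(1-q)·π₁(A,Y) + (1-p)·q·π₁(B,X) + (1-p)·(1-q)·π₁(B,Y)
= 0.4·0.8·3 + 0.4·0.2·5 + 0.6·0.8·4 + 0.6·0.2·5
= 3.88

E[P2] = 6.04 (similar calculation)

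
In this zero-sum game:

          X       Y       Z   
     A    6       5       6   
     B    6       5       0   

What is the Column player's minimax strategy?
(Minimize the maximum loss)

Column should play Y, value = 5

Work:
Column player minimizes Row's maximum payoff:
Column X: max payoff to Row = 6
Column Y: max payoff to Row = 5
Column Z: max payoff to Row = 6
Minimum is 5, achieved by column Y.
Minimax strategy: Y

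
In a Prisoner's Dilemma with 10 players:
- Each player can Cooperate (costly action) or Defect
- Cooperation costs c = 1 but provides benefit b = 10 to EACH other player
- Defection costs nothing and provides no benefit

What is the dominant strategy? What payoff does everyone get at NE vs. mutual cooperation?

Dominant: Defect; NE payoff = 0; Coop payoff = 89

Work:
Defect dominates (saves cost c = 1, benefit to others is external)
NE: All defect → everyone gets 0
If all cooperate: each receives (9)×10 - 1 = 89
Social dilemma: 89 > 0 but NE gives 0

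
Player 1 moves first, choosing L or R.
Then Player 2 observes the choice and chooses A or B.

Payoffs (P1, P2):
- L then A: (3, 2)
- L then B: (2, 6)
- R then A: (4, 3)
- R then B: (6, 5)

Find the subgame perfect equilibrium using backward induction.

P1 plays R, P2 plays B after L and B after R; Payoff (6, 5)

Work:
Backward induction:
After L: P2 chooses B → P1 gets 2
After R: P2 chooses B → P1 gets 6
P1 chooses R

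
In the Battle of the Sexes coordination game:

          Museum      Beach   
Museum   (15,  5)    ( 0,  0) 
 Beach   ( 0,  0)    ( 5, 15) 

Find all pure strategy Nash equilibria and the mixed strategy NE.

Pure NE: (Museum, Museum) and (Beach, Beach); Mixed NE: p = 0.75, q = 0.25

Work:
Check pure NE:
(Museum, Museum): (15, 5) - no unilateral deviation beneficial
(Beach, Beach): (5, 15) - no unilateral deviation beneficial
Mixed NE: P1 plays Museum with p = 0.75, P2 plays Museum with q = 0.25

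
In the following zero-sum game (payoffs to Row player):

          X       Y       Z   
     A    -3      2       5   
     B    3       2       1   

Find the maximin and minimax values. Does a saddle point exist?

Maximin = 1, Minimax = 2, Saddle: False

Work:
Row minimums: [-3, 1] → maximin = 1
Column maximums: [3, 2, 5] → minimax = 2
No saddle point (maximin ≠ minimax). Mixed strategy needed.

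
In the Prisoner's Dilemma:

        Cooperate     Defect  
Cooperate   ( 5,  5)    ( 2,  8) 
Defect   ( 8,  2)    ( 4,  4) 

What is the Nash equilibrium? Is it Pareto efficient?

(Defect, Defect) is NE; not Pareto efficient

Work:
Defect dominates Cooperate for both players:
If P2 cooperates: Defect (8) > Cooperate (5)
If P2 defects: Defect (4) > Cooperate (2)
NE: (Defect, Defect) with payoff (4, 4)
But (Cooperate, Cooperate) = (5, 5) Pareto dominates (4, 4)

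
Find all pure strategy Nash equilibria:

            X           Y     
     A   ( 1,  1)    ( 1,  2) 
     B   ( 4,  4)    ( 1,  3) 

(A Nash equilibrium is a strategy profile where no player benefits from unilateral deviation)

Nash equilibrium: (A, Y), (B, X)

Work:
Best responses:
  P1 vs X: payoffs [1, 4] → best response B (payoff 4)
  P1 vs Y: payoffs [1, 1] → best response A/B (payoff 1)
  P2 vs A: payoffs [1, 2] → best response Y (payoff 2)
  P2 vs B: payoffs [4, 3] → best response X (payoff 4)
Mutual best responses: (A,Y), (B,X) → Nash equilibria.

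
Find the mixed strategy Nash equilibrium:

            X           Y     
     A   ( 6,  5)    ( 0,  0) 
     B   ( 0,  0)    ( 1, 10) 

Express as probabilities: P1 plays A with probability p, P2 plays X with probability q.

p = 0.6667, q = 0.1429

Work:
Find probabilities that make opponent indifferent:
P2 chooses q to make P1 indifferent between A and B
P1 chooses p to make P2 indifferent between X and Y
Mixed NE: P1 plays (A: 0.6667, B: 0.3333), P2 plays (X: 0.1429, Y: 0.8571)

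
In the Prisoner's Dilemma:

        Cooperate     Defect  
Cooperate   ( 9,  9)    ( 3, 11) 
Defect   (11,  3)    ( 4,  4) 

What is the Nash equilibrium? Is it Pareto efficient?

(Defect, Defect) is NE; not Pareto efficient

Work:
Defect dominates Cooperate for both players:
If P2 cooperates: Defect (11) > Cooperate (9)
If P2 defects: Defect (4) > Cooperate (3)
NE: (Defect, Defect) with payoff (4, 4)
But (Cooperate, Cooperate) = (9, 9) Pareto dominates (4, 4)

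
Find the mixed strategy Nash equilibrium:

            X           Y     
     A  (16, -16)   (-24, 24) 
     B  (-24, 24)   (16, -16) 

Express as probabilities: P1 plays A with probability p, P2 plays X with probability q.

p = 0.5, q = 0.5

Work:
Find probabilities that make opponent indifferent:
P2 chooses q to make P1 indifferent between A and B
P1 chooses p to make P2 indifferent between X and Y
Mixed NE: P1 plays (A: 0.5, B: 0.5), P2 plays (X: 0.5, Y: 0.5)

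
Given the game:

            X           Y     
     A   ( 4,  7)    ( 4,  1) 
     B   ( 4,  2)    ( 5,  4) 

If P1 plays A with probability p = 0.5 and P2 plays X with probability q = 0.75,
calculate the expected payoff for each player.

E[P1] = 4.125, E[P2] = 4.0

Work:
E[P1] = p·q·π₁(A,X) + p·(1-q)·π₁(A,Y) + (1-p)·q·π₁(B,X) + (1-p)·(1-q)·π₁(B,Y)
= 0.5·0.75·4 + 0.5·0.25·4 + 0.5·0.75·4 + 0.5·0.25·5
= 4.125

E[P2] = 4.0 (similar calculation)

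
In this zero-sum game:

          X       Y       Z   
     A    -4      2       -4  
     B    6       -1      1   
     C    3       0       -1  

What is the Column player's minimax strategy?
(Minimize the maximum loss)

Column should play Z, value = 1

Work:
Column player minimizes Row's maximum payoff:
Column X: max payoff to Row = 6
Column Y: max payoff to Row = 2
Column Z: max payoff to Row = 1
Minimum is 1, achieved by column Z.
Minimax strategy: Z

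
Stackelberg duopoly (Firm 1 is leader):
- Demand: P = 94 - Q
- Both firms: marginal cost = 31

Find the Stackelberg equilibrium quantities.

q₁* (leader) = 31.5, q₂* (follower) = 15.75

Work:
Follower's reaction: q₂ = (a - c - q₁)/2
Leader substitutes: π₁ = q₁·(a - q₁ - (a-c-q₁)/2 - c)
FOC: q₁* = (94 - 31)/2 = 31.50
Then: q₂* = (94 - 31 - 31.5)/2 = 15.75
Leader has first-mover advantage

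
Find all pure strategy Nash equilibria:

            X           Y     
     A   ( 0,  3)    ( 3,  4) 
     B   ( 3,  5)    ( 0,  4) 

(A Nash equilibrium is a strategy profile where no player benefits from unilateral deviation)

Nash equilibrium: (A, Y), (B, X)

Work:
Best responses:
  P1 vs X: payoffs [0, 3] → best response B (payoff 3)
  P1 vs Y: payoffs [3, 0] → best response A (payoff 3)
  P2 vs A: payoffs [3, 4] → best response Y (payoff 4)
  P2 vs B: payoffs [5, 4] → best response X (payoff 5)
Mutual best responses: (A,Y), (B,X) → Nash equilibria.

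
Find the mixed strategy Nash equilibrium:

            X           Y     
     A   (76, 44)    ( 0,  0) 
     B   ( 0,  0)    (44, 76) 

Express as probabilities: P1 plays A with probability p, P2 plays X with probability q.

p = 0.6333, q = 0.3667

Work:
Find probabilities that make opponent indifferent:
P2 chooses q to make P1 indifferent between A and B
P1 chooses p to make P2 indifferent between X and Y
Mixed NE: P1 plays (A: 0.6333, B: 0.3667), P2 plays (X: 0.3667, Y: 0.6333)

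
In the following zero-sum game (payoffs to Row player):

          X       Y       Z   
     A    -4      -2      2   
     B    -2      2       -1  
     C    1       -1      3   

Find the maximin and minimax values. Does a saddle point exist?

Maximin = -1, Minimax = 1, Saddle: False

Work:
Row minimums: [-4, -2, -1] → maximin = -1
Column maximums: [1, 2, 3] → minimax = 1
No saddle point (maximin ≠ minimax). Mixed strategy needed.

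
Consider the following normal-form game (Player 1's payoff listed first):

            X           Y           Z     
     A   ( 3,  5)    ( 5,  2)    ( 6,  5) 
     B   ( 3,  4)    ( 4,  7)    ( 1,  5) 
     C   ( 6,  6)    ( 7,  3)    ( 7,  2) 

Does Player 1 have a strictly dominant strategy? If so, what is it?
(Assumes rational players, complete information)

Yes, Player 1's strictly dominant strategy is C

Work:
A strategy strictly dominates another if it gives a strictly higher payoff against every opponent action. Compare each pair of P1's strategies column-by-column:
  A vs B: [3 vs 3, 5 vs 4, 6 vs 1] → A does not strictly dominate B (column X: 3 ≤ 3)
  A vs C: [3 vs 6, 5 vs 7, 6 vs 7] → A does not strictly dominate C (column X: 3 ≤ 6)
  B vs A: [3 vs 3, 4 vs 5, 1 vs 6] → B does not strictly dominate A (column X: 3 ≤ 3)
  B vs C: [3 vs 6, 4 vs 7, 1 vs 7] → B does not strictly dominate C (column X: 3 ≤ 6)
  C vs A: [6 vs 3, 7 vs 5, 7 vs 6] → C strictly dominates A
  C vs B: [6 vs 3, 7 vs 4, 7 vs 1] → C strictly dominates B
C strictly dominates every other strategy → strictly dominant.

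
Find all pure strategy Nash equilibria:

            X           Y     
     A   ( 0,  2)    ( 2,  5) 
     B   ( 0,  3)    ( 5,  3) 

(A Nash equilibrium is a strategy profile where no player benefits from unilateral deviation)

Nash equilibrium: (B, X), (B, Y)

Work:
Best responses:
  P1 vs X: payoffs [0, 0] → best response A/B (payoff 0)
  P1 vs Y: payoffs [2, 5] → best response B (payoff 5)
  P2 vs A: payoffs [2, 5] → best response Y (payoff 5)
  P2 vs B: payoffs [3, 3] → best response X/Y (payoff 3)
Mutual best responses: (B,X), (B,Y) → Nash equilibria.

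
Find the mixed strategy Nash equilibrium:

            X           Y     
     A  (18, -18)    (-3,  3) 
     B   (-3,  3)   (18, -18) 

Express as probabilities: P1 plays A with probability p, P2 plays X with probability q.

p = 0.5, q = 0.5

Work:
Find probabilities that make opponent indifferent:
P2 chooses q to make P1 indifferent between A and B
P1 chooses p to make P2 indifferent between X and Y
Mixed NE: P1 plays (A: 0.5, B: 0.5), P2 plays (X: 0.5, Y: 0.5)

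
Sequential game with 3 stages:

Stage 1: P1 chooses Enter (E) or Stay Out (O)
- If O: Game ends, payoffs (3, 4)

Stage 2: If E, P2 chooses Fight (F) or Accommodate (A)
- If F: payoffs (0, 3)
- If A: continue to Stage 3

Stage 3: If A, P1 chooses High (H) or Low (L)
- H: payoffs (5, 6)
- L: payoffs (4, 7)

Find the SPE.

SPE: (E, A, H); Outcome (5, 6)

Work:
Stage 3: P1 chooses H (5 vs 4)
Stage 2: P2: F->3, A->6 (anticipating H). Choose A
Stage 1: P1: O->3, E->5 (anticipating A, H). Choose E
SPE path: E -> A -> H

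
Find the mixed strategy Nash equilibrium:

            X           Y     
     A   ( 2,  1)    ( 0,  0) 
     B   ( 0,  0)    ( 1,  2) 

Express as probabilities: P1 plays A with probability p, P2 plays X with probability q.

p = 0.6667, q = 0.3333

Work:
Find probabilities that make opponent indifferent:
P2 chooses q to make P1 indifferent between A and B
P1 chooses p to make P2 indifferent between X and Y
Mixed NE: P1 plays (A: 0.6667, B: 0.3333), P2 plays (X: 0.3333, Y: 0.6667)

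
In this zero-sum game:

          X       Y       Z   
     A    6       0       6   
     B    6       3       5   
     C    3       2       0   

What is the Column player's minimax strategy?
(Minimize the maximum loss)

Column should play Y, value = 3

Work:
Column player minimizes Row's maximum payoff:
Column X: max payoff to Row = 6
Column Y: max payoff to Row = 3
Column Z: max payoff to Row = 6
Minimum is 3, achieved by column Y.
Minimax strategy: Y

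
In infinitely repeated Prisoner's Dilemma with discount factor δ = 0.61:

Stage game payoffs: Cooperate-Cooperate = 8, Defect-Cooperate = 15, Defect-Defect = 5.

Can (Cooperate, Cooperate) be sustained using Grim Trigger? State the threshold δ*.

δ* = 0.7; since δ = 0.61 < 0.7, cooperation cannot be sustained

Work:
For Grim Trigger:
Cooperate forever: 8/(1-δ)
Defect then punished: 15 + 5·δ/(1-δ)
Need: 8/(1-δ) ≥ 15 + 5·δ/(1-δ)
Solving: δ ≥ (T-R)/(T-P) = (15-8)/(15-5) = 0.7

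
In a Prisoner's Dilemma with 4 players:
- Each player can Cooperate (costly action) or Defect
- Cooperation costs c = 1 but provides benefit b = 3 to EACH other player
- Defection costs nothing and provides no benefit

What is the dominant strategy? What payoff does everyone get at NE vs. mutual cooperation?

Dominant: Defect; NE payoff = 0; Coop payoff = 8

Work:
Defect dominates (saves cost c = 1, benefit to others is external)
NE: All defect → everyone gets 0
If all cooperate: each receives (3)×3 - 1 = 8
Social dilemma: 8 > 0 but NE gives 0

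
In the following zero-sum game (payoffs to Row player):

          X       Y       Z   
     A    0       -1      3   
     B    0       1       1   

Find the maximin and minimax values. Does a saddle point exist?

Maximin = 0, Minimax = 0, Saddle: True

Work:
Row minimums: [-1, 0] → maximin = 0
Column maximums: [0, 1, 3] → minimax = 0
Saddle point exists! Game value = 0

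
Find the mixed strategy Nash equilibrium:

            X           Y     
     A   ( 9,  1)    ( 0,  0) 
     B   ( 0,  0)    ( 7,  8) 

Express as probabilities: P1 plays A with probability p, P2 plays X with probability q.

p = 0.8889, q = 0.4375

Work:
Find probabilities that make opponent indifferent:
P2 chooses q to make P1 indifferent between A and B
P1 chooses p to make P2 indifferent between X and Y
Mixed NE: P1 plays (A: 0.8889, B: 0.1111), P2 plays (X: 0.4375, Y: 0.5625)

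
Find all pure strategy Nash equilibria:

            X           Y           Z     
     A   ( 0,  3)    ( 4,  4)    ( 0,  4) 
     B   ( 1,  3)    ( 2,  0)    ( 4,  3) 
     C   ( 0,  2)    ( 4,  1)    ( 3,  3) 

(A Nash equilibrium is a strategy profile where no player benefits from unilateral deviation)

Nash equilibrium: (A, Y), (B, X), (B, Z)

Work:
Best responses:
  P1 vs X: payoffs [0, 1, 0] → best response B (payoff 1)
  P1 vs Y: payoffs [4, 2, 4] → best response A/C (payoff 4)
  P1 vs Z: payoffs [0, 4, 3] → best response B (payoff 4)
  P2 vs A: payoffs [3, 4, 4] → best response Y/Z (payoff 4)
  P2 vs B: payoffs [3, 0, 3] → best response X/Z (payoff 3)
  P2 vs C: payoffs [2, 1, 3] → best response Z (payoff 3)
Mutual best responses: (A,Y), (B,X), (B,Z) → Nash equilibria.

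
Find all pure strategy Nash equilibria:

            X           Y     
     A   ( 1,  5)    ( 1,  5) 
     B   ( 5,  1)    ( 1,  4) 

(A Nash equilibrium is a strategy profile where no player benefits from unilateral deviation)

Nash equilibrium: (A, Y), (B, Y)

Work:
Best responses:
  P1 vs X: payoffs [1, 5] → best response B (payoff 5)
  P1 vs Y: payoffs [1, 1] → best response A/B (payoff 1)
  P2 vs A: payoffs [5, 5] → best response X/Y (payoff 5)
  P2 vs B: payoffs [1, 4] → best response Y (payoff 4)
Mutual best responses: (A,Y), (B,Y) → Nash equilibria.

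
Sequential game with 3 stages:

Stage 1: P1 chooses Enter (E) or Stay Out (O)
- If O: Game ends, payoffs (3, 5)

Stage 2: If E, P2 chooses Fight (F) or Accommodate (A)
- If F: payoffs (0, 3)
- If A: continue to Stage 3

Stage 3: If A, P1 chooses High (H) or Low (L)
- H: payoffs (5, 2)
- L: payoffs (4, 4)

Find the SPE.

SPE: (O, F, H); Outcome (3, 5)

Work:
Stage 3: P1 chooses H (5 vs 4)
Stage 2: P2: F->3, A->2 (anticipating H). Choose F
Stage 1: P1: O->3, E->0 (anticipating F, H). Choose O
SPE path: O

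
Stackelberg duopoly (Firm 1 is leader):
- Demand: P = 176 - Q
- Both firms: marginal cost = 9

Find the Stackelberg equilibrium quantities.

q₁* (leader) = 83.5, q₂* (follower) = 41.75

Work:
Follower's reaction: q₂ = (a - c - q₁)/2
Leader substitutes: π₁ = q₁·(a - q₁ - (a-c-q₁)/2 - c)
FOC: q₁* = (176 - 9)/2 = 83.50
Then: q₂* = (176 - 9 - 83.5)/2 = 41.75
Leader has first-mover advantage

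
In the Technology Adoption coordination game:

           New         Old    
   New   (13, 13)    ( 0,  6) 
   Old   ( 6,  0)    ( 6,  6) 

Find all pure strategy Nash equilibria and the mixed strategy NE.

Pure NE: (New, New) and (Old, Old); Mixed NE: p = 0.4615, q = 0.4615

Work:
Check pure NE:
(New, New): (13, 13) - no unilateral deviation beneficial
(Old, Old): (6, 6) - no unilateral deviation beneficial
Mixed NE: P1 plays New with p = 0.4615, P2 plays New with q = 0.4615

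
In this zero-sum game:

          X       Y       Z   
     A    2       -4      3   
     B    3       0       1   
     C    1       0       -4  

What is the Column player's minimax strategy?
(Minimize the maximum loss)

Column should play Y, value = 0

Work:
Column player minimizes Row's maximum payoff:
Column X: max payoff to Row = 3
Column Y: max payoff to Row = 0
Column Z: max payoff to Row = 3
Minimum is 0, achieved by column Y.
Minimax strategy: Y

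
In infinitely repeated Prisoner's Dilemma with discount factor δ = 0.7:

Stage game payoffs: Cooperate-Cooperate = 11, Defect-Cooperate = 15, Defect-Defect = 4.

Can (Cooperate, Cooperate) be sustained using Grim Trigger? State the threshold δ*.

δ* = 0.3636; since δ = 0.7 ≥ 0.3636, cooperation can be sustained

Work:
For Grim Trigger:
Cooperate forever: 11/(1-δ)
Defect then punished: 15 + 4·δ/(1-δ)
Need: 11/(1-δ) ≥ 15 + 4·δ/(1-δ)
Solving: δ ≥ (T-R)/(T-P) = (15-11)/(15-4) = 0.3636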